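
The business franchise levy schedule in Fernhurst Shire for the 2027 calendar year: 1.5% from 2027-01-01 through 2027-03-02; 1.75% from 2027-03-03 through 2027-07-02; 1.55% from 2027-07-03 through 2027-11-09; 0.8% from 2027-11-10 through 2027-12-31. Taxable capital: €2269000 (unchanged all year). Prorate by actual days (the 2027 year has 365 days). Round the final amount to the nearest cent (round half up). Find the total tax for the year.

€34072.30

2027-01-01 to 2027-03-02: 61 days at 1.5% → €2269000 × 1.5% × 61/365 = €5688.0411
2027-03-03 to 2027-07-02: 122 days at 1.75% → €2269000 × 1.75% × 122/365 = €13272.0959
2027-07-03 to 2027-11-09: 130 days at 1.55% → €2269000 × 1.55% × 130/365 = €12526.1233
2027-11-10 to 2027-12-31: 52 days at 0.8% → €2269000 × 0.8% × 52/365 = €2586.0384
Total = €34072.2986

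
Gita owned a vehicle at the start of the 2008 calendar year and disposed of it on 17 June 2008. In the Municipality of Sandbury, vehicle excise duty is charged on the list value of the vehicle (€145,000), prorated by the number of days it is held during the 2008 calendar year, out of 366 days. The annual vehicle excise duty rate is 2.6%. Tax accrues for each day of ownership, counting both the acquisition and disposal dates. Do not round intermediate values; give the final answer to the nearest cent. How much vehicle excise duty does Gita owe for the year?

Days held (1 January – 17 June 2008): 169 out of 366
Tax = €145,000 × 2.6% × 169/366 = €1,740.7923

€1,740.79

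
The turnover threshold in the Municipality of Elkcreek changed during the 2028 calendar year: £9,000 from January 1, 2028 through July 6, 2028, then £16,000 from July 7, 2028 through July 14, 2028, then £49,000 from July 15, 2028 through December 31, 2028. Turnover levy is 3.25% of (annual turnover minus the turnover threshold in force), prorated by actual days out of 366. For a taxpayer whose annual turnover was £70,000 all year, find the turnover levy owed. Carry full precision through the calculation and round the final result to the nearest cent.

£1,373.70

January 1 – July 6, 2028: 188 days, exemption £9,000 → (£70,000 − £9,000) × 3.25% × 188/366 = £1,018.3333
July 7 – July 14, 2028: 8 days, exemption £16,000 → (£70,000 − £16,000) × 3.25% × 8/366 = £38.3607
July 15 – December 31, 2028: 170 days, exemption £49,000 → (£70,000 − £49,000) × 3.25% × 170/366 = £317.0082
Total = £1,373.7022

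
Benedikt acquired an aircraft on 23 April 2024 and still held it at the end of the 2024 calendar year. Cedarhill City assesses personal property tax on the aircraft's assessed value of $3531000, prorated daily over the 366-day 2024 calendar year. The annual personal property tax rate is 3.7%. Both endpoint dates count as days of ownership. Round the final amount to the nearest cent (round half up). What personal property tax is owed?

Days held (23 April – 31 December 2024): 253 out of 366
Tax = $3531000 × 3.7% × 253/366 = $90310.6311

$90310.63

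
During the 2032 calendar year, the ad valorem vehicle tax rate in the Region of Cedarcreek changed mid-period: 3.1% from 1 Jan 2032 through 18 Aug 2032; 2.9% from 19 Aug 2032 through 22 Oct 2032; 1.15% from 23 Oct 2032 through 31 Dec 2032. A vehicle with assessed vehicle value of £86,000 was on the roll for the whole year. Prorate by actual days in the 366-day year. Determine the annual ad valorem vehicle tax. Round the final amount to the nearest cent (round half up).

£2,314.72

1 Jan – 18 Aug 2032: 231 days at 3.1% → £86,000 × 3.1% × 231/366 = £1,682.6393
19 Aug – 22 Oct 2032: 65 days at 2.9% → £86,000 × 2.9% × 65/366 = £442.9235
23 Oct – 31 Dec 2032: 70 days at 1.15% → £86,000 × 1.15% × 70/366 = £189.1530
Total = £2,314.7158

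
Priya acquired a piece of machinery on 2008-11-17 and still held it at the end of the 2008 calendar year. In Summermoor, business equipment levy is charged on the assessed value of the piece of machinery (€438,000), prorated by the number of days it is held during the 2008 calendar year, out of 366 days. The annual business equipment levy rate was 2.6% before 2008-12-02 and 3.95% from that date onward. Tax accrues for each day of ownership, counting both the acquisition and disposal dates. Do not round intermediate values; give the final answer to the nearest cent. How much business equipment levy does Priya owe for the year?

2008-11-17 to 2008-12-01: 15 days at 2.6% → €438,000 × 2.6% × 15/366 = €466.7213
2008-12-02 to 2008-12-31: 30 days at 3.95% → €438,000 × 3.95% × 30/366 = €1,418.1148
Total = €1,884.8361

€1,884.84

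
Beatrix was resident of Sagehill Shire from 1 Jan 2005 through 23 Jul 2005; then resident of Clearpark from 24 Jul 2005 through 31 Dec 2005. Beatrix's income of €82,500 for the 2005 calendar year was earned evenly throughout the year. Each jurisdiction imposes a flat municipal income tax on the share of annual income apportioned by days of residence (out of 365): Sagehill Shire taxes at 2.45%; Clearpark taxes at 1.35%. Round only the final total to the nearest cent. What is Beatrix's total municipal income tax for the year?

€1,620.96

Sagehill Shire, 1 Jan – 23 Jul 2005: 204 days → €82,500 × 2.45% × 204/365 = €1,129.6849
Clearpark, 24 Jul – 31 Dec 2005: 161 days → €82,500 × 1.35% × 161/365 = €491.2705
Total = €1,620.9555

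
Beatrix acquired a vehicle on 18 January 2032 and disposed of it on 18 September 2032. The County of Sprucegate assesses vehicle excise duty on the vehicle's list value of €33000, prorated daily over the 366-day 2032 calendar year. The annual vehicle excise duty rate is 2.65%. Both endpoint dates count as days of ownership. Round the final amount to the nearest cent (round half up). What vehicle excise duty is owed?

Days held (18 January – 18 September 2032): 245 out of 366
Tax = €33000 × 2.65% × 245/366 = €585.3893

€585.39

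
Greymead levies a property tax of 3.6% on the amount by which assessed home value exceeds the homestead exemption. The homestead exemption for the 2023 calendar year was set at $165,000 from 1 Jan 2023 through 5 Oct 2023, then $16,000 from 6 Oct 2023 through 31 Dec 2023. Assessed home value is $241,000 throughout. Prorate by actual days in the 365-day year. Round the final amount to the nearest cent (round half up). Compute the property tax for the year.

$4,014.54

1 Jan – 5 Oct 2023: 278 days, exemption $165,000 → ($241,000 − $165,000) × 3.6% × 278/365 = $2,083.8575
6 Oct – 31 Dec 2023: 87 days, exemption $16,000 → ($241,000 − $16,000) × 3.6% × 87/365 = $1,930.6849
Total = $4,014.5425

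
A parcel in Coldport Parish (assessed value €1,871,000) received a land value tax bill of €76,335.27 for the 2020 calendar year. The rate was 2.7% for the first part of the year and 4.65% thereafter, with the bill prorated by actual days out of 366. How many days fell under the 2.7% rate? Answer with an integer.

107 days

Let d = days at the first rate; then 366 − d days at the second rate.
€1,871,000 × [2.7%·d + 4.65%·(366−d)] / 366 = €76,335.27
Solving gives d = 107, so the new rate took effect on 17 April 2020.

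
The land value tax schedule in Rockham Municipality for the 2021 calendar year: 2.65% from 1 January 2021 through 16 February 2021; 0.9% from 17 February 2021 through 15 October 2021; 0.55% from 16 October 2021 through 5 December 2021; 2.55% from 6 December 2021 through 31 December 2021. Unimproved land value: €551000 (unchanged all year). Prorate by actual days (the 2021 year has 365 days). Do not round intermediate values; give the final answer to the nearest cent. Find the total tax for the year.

€6578.79

1 January – 16 February 2021: 47 days at 2.65% → €551000 × 2.65% × 47/365 = €1880.1932
17 February – 15 October 2021: 241 days at 0.9% → €551000 × 0.9% × 241/365 = €3274.2986
16 October – 5 December 2021: 51 days at 0.55% → €551000 × 0.55% × 51/365 = €423.4397
6 December – 31 December 2021: 26 days at 2.55% → €551000 × 2.55% × 26/365 = €1000.8575
Total = €6578.7890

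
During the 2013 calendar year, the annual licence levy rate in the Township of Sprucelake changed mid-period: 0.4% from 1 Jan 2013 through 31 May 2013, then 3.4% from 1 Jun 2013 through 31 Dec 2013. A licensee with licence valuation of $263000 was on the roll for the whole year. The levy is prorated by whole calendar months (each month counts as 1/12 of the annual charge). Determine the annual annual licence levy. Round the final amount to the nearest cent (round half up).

$5654.50

1 Jan – 31 May 2013: 5 months at 0.4% → $263000 × 0.4% × 5/12 = $438.3333
1 Jun – 31 Dec 2013: 7 months at 3.4% → $263000 × 3.4% × 7/12 = $5216.1667
Total = $5654.5000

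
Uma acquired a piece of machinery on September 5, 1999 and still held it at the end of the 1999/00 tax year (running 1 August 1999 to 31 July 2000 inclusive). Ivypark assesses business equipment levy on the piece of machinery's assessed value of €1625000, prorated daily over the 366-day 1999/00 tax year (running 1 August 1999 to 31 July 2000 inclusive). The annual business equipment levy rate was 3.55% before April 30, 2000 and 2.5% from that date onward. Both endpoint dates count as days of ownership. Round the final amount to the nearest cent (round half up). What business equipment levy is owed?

€47835.38

September 5, 1999 – April 29, 2000: 238 days at 3.55% → €1625000 × 3.55% × 238/366 = €37512.6366
April 30 – July 31, 2000: 93 days at 2.5% → €1625000 × 2.5% × 93/366 = €10322.7459
Total = €47835.3825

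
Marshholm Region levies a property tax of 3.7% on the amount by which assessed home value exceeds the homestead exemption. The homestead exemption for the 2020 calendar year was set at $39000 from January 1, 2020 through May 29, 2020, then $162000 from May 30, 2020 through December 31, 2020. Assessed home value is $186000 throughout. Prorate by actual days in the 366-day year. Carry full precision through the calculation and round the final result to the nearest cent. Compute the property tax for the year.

January 1 – May 29, 2020: 150 days, exemption $39000 → ($186000 − $39000) × 3.7% × 150/366 = $2229.0984
May 30 – December 31, 2020: 216 days, exemption $162000 → ($186000 − $162000) × 3.7% × 216/366 = $524.0656
Total = $2753.1639

$2753.16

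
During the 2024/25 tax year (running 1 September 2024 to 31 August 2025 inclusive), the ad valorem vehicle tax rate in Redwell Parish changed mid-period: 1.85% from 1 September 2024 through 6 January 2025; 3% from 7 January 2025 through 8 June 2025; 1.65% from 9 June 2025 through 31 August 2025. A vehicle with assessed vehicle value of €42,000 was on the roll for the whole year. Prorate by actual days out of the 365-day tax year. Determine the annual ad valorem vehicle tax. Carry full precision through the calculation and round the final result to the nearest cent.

€960.13

1 September 2024 – 6 January 2025: 128 days at 1.85% → €42,000 × 1.85% × 128/365 = €272.4822
7 January – 8 June 2025: 153 days at 3% → €42,000 × 3% × 153/365 = €528.1644
9 June – 31 August 2025: 84 days at 1.65% → €42,000 × 1.65% × 84/365 = €159.4849
Total = €960.1315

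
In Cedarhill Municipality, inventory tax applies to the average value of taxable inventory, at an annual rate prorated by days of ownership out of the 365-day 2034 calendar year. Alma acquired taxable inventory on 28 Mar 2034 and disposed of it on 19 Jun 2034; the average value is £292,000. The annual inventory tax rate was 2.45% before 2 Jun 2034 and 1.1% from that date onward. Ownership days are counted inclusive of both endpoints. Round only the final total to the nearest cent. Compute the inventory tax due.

£1,452.00

28 Mar – 1 Jun 2034: 66 days at 2.45% → £292,000 × 2.45% × 66/365 = £1,293.6000
2 Jun – 19 Jun 2034: 18 days at 1.1% → £292,000 × 1.1% × 18/365 = £158.4000
Total = £1,452.0000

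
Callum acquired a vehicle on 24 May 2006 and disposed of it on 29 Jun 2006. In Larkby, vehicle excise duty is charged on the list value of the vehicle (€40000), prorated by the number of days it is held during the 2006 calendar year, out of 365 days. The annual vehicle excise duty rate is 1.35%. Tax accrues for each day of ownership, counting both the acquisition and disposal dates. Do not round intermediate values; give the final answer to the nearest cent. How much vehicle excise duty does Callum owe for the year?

€54.74

Days held (24 May – 29 Jun 2006): 37 out of 365
Tax = €40000 × 1.35% × 37/365 = €54.7397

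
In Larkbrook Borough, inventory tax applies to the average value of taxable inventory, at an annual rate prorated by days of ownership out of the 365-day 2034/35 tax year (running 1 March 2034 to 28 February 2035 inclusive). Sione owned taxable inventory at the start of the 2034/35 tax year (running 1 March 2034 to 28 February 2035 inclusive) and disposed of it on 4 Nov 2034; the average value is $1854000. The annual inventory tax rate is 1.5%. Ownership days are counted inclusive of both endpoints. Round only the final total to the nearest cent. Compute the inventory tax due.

Days held (1 Mar – 4 Nov 2034): 249 out of 365
Tax = $1854000 × 1.5% × 249/365 = $18971.7534

$18971.75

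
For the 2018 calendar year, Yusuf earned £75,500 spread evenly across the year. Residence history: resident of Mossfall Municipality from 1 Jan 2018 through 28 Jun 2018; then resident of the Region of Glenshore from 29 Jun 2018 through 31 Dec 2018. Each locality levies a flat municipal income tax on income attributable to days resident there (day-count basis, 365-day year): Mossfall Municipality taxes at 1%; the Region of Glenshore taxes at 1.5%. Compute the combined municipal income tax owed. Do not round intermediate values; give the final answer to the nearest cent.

£947.37

Mossfall Municipality, 1 Jan – 28 Jun 2018: 179 days → £75,500 × 1% × 179/365 = £370.2603
The Region of Glenshore, 29 Jun – 31 Dec 2018: 186 days → £75,500 × 1.5% × 186/365 = £577.1096
Total = £947.3699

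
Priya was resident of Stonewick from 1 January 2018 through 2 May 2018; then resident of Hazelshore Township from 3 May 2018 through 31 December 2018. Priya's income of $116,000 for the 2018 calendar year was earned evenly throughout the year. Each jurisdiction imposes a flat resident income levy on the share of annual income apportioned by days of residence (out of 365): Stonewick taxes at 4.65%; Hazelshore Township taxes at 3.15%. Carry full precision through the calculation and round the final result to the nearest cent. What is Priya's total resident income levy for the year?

Stonewick, 1 January – 2 May 2018: 122 days → $116,000 × 4.65% × 122/365 = $1,802.9260
Hazelshore Township, 3 May – 31 December 2018: 243 days → $116,000 × 3.15% × 243/365 = $2,432.6630
Total = $4,235.5890

$4,235.59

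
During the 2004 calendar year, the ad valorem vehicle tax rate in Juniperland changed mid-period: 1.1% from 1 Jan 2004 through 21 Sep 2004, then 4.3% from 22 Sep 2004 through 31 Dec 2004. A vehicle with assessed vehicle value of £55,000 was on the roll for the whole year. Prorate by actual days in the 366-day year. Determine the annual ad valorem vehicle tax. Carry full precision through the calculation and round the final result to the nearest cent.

£1,090.68

1 Jan – 21 Sep 2004: 265 days at 1.1% → £55,000 × 1.1% × 265/366 = £438.0464
22 Sep – 31 Dec 2004: 101 days at 4.3% → £55,000 × 4.3% × 101/366 = £652.6366
Total = £1,090.6831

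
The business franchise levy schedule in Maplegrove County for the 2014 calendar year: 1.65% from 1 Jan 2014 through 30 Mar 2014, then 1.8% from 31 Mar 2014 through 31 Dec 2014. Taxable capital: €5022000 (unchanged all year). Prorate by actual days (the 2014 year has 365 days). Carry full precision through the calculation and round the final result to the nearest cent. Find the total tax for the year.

€88559.19

1 Jan – 30 Mar 2014: 89 days at 1.65% → €5022000 × 1.65% × 89/365 = €20204.9507
31 Mar – 31 Dec 2014: 276 days at 1.8% → €5022000 × 1.8% × 276/365 = €68354.2356
Total = €88559.1863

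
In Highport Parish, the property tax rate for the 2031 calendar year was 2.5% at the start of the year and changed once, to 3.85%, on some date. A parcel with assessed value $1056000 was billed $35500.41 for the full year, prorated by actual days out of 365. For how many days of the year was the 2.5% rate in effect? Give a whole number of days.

Let d = days at the first rate; then 365 − d days at the second rate.
$1056000 × [2.5%·d + 3.85%·(365−d)] / 365 = $35500.41
Solving gives d = 132, so the new rate took effect on 13 May 2031.

132 days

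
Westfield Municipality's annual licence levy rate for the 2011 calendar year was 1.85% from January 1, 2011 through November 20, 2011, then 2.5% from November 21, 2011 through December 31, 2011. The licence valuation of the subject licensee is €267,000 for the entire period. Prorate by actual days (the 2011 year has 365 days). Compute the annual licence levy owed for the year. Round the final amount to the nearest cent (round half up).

€5,134.45

January 1 – November 20, 2011: 324 days at 1.85% → €267,000 × 1.85% × 324/365 = €4,384.6521
November 21 – December 31, 2011: 41 days at 2.5% → €267,000 × 2.5% × 41/365 = €749.7945
Total = €5,134.4466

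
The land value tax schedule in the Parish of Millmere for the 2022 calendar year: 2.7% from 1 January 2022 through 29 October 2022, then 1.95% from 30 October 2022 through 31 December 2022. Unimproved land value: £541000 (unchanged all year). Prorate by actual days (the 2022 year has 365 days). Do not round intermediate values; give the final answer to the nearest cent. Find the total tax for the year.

£13906.66

1 January – 29 October 2022: 302 days at 2.7% → £541000 × 2.7% × 302/365 = £12085.7918
30 October – 31 December 2022: 63 days at 1.95% → £541000 × 1.95% × 63/365 = £1820.8726
Total = £13906.6644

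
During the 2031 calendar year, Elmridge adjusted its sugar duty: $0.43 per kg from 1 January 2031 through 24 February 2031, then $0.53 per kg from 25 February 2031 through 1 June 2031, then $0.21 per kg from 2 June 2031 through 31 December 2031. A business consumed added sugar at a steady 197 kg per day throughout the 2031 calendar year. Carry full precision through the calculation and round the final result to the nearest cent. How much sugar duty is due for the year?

1 January – 24 February 2031: 55 days × 197 kg/day = 10,835 kg at $0.43/kg → $4,659.05
25 February – 1 June 2031: 97 days × 197 kg/day = 19,109 kg at $0.53/kg → $10,127.77
2 June – 31 December 2031: 213 days × 197 kg/day = 41,961 kg at $0.21/kg → $8,811.81

$23,598.63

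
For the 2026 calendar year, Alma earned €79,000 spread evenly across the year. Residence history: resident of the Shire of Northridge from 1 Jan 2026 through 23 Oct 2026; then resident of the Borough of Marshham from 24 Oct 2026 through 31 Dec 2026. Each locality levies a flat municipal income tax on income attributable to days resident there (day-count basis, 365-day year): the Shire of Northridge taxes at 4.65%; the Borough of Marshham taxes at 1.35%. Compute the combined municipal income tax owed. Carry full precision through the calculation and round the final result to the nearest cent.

The Shire of Northridge, 1 Jan – 23 Oct 2026: 296 days → €79,000 × 4.65% × 296/365 = €2,979.0575
The Borough of Marshham, 24 Oct – 31 Dec 2026: 69 days → €79,000 × 1.35% × 69/365 = €201.6123
Total = €3,180.6699

€3,180.67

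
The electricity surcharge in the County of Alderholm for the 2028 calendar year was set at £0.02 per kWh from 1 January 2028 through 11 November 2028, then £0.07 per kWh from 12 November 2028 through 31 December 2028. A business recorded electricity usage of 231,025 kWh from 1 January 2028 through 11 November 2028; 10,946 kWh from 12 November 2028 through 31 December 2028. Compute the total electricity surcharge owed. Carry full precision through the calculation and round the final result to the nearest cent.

1 January – 11 November 2028: 231,025 kWh at £0.02/kWh → £4,620.50
12 November – 31 December 2028: 10,946 kWh at £0.07/kWh → £766.22

£5,386.72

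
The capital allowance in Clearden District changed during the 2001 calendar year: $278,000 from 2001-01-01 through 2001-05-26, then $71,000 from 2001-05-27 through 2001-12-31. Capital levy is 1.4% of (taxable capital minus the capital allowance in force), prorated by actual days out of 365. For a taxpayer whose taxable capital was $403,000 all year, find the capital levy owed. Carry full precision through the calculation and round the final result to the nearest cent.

$3,488.80

2001-01-01 to 2001-05-26: 146 days, exemption $278,000 → ($403,000 − $278,000) × 1.4% × 146/365 = $700.0000
2001-05-27 to 2001-12-31: 219 days, exemption $71,000 → ($403,000 − $71,000) × 1.4% × 219/365 = $2,788.8000
Total = $3,488.8000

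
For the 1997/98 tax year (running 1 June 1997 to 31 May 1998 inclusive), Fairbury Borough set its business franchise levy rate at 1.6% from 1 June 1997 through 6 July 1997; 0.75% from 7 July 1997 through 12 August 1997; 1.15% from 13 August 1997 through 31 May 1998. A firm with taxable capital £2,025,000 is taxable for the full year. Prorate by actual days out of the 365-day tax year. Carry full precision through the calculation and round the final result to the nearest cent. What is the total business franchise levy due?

£23,365.17

1 June – 6 July 1997: 36 days at 1.6% → £2,025,000 × 1.6% × 36/365 = £3,195.6164
7 July – 12 August 1997: 37 days at 0.75% → £2,025,000 × 0.75% × 37/365 = £1,539.5548
13 August 1997 – 31 May 1998: 292 days at 1.15% → £2,025,000 × 1.15% × 292/365 = £18,630.0000
Total = £23,365.1712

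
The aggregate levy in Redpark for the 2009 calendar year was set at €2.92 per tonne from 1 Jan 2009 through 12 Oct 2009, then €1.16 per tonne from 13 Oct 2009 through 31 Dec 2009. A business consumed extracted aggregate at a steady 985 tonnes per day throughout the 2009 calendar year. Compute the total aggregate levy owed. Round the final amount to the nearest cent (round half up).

€911,125.00

1 Jan – 12 Oct 2009: 285 days × 985 tonnes/day = 280,725 tonnes at €2.92/tonne → €819,717.00
13 Oct – 31 Dec 2009: 80 days × 985 tonnes/day = 78,800 tonnes at €1.16/tonne → €91,408.00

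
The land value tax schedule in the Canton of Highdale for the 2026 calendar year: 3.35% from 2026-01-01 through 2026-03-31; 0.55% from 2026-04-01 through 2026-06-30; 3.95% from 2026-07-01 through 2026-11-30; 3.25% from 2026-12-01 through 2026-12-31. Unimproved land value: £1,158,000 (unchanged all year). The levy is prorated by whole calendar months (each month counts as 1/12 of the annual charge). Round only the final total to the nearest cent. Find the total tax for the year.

£33,485.50

2026-01-01 to 2026-03-31: 3 months at 3.35% → £1,158,000 × 3.35% × 3/12 = £9,698.2500
2026-04-01 to 2026-06-30: 3 months at 0.55% → £1,158,000 × 0.55% × 3/12 = £1,592.2500
2026-07-01 to 2026-11-30: 5 months at 3.95% → £1,158,000 × 3.95% × 5/12 = £19,058.7500
2026-12-01 to 2026-12-31: 1 month at 3.25% → £1,158,000 × 3.25% × 1/12 = £3,136.2500
Total = £33,485.5000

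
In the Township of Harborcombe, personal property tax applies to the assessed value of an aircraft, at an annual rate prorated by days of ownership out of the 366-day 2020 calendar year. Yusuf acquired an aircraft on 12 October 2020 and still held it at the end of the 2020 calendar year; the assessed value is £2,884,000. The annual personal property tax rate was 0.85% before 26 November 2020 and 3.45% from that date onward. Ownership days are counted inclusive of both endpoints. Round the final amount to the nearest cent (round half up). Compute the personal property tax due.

£12,800.70

12 October – 25 November 2020: 45 days at 0.85% → £2,884,000 × 0.85% × 45/366 = £3,014.0164
26 November – 31 December 2020: 36 days at 3.45% → £2,884,000 × 3.45% × 36/366 = £9,786.6885
Total = £12,800.7049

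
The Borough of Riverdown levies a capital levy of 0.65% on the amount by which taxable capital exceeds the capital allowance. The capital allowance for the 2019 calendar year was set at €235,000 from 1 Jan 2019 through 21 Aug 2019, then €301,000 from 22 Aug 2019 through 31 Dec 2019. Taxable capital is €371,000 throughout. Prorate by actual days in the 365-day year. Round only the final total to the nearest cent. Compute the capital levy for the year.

1 Jan – 21 Aug 2019: 233 days, exemption €235,000 → (€371,000 − €235,000) × 0.65% × 233/365 = €564.3068
22 Aug – 31 Dec 2019: 132 days, exemption €301,000 → (€371,000 − €301,000) × 0.65% × 132/365 = €164.5479
Total = €728.8548

€728.85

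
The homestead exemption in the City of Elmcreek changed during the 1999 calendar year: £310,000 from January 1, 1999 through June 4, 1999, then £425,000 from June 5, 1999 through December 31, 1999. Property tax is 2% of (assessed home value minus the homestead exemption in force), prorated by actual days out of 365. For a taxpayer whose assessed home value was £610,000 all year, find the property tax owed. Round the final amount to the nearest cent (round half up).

January 1 – June 4, 1999: 155 days, exemption £310,000 → (£610,000 − £310,000) × 2% × 155/365 = £2,547.9452
June 5 – December 31, 1999: 210 days, exemption £425,000 → (£610,000 − £425,000) × 2% × 210/365 = £2,128.7671
Total = £4,676.7123

£4,676.71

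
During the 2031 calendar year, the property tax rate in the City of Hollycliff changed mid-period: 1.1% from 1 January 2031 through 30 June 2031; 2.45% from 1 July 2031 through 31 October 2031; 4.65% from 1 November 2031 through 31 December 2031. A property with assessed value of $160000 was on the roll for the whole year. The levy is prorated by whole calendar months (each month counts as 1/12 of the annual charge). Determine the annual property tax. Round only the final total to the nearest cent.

1 January – 30 June 2031: 6 months at 1.1% → $160000 × 1.1% × 6/12 = $880.0000
1 July – 31 October 2031: 4 months at 2.45% → $160000 × 2.45% × 4/12 = $1306.6667
1 November – 31 December 2031: 2 months at 4.65% → $160000 × 4.65% × 2/12 = $1240.0000
Total = $3426.6667

$3426.67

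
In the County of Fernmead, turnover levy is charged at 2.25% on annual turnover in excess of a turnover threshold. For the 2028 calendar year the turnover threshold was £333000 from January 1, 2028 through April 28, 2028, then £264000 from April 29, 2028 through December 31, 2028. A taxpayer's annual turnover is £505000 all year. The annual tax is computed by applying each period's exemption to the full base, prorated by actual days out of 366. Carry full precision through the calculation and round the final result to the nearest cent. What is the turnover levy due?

January 1 – April 28, 2028: 119 days, exemption £333000 → (£505000 − £333000) × 2.25% × 119/366 = £1258.2787
April 29 – December 31, 2028: 247 days, exemption £264000 → (£505000 − £264000) × 2.25% × 247/366 = £3659.4467
Total = £4917.7254

£4917.73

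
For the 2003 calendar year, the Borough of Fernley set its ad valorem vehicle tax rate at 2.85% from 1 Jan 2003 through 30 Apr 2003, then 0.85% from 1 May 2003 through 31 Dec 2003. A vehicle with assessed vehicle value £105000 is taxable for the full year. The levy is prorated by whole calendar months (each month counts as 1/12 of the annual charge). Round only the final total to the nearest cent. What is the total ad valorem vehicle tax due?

1 Jan – 30 Apr 2003: 4 months at 2.85% → £105000 × 2.85% × 4/12 = £997.5000
1 May – 31 Dec 2003: 8 months at 0.85% → £105000 × 0.85% × 8/12 = £595.0000
Total = £1592.5000

£1592.50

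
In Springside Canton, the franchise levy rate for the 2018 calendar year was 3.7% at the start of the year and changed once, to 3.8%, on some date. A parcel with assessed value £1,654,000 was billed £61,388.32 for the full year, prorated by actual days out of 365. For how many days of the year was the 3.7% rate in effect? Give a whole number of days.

323 days

Let d = days at the first rate; then 365 − d days at the second rate.
£1,654,000 × [3.7%·d + 3.8%·(365−d)] / 365 = £61,388.32
Solving gives d = 323, so the new rate took effect on November 20, 2018.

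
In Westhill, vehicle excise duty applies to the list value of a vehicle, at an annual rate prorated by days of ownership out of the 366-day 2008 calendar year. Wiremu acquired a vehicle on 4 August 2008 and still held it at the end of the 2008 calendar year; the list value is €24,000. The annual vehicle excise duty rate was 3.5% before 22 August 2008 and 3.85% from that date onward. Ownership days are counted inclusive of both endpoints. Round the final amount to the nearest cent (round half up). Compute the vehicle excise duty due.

€374.56

4 August – 21 August 2008: 18 days at 3.5% → €24,000 × 3.5% × 18/366 = €41.3115
22 August – 31 December 2008: 132 days at 3.85% → €24,000 × 3.85% × 132/366 = €333.2459
Total = €374.5574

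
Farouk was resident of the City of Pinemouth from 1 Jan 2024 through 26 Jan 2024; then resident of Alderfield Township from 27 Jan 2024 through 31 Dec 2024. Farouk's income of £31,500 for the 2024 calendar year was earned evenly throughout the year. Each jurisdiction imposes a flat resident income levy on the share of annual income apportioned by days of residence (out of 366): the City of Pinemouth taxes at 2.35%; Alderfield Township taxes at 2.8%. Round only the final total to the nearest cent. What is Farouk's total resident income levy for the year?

The City of Pinemouth, 1 Jan – 26 Jan 2024: 26 days → £31,500 × 2.35% × 26/366 = £52.5861
Alderfield Township, 27 Jan – 31 Dec 2024: 340 days → £31,500 × 2.8% × 340/366 = £819.3443
Total = £871.9303

£871.93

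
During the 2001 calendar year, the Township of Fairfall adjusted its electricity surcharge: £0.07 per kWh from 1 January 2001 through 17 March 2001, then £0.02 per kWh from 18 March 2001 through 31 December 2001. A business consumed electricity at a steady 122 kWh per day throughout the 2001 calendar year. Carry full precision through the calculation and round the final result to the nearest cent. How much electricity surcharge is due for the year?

1 January – 17 March 2001: 76 days × 122 kWh/day = 9,272 kWh at £0.07/kWh → £649.04
18 March – 31 December 2001: 289 days × 122 kWh/day = 35,258 kWh at £0.02/kWh → £705.16

£1354.20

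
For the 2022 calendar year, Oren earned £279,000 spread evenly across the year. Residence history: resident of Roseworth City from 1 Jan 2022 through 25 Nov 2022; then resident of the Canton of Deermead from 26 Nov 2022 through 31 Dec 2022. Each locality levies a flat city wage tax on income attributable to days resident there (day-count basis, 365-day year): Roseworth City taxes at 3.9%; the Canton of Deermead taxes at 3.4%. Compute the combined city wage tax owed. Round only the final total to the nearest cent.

Roseworth City, 1 Jan – 25 Nov 2022: 329 days → £279,000 × 3.9% × 329/365 = £9,807.8055
The Canton of Deermead, 26 Nov – 31 Dec 2022: 36 days → £279,000 × 3.4% × 36/365 = £935.6055
Total = £10,743.4110

£10,743.41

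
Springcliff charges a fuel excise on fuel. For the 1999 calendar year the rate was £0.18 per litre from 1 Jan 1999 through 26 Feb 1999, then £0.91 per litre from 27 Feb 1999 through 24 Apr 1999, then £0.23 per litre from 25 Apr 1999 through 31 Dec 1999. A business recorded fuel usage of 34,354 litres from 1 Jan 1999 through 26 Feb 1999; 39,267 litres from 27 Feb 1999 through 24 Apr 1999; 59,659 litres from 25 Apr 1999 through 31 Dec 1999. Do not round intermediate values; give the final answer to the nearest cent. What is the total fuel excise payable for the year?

£55,638.26

1 Jan – 26 Feb 1999: 34,354 litres at £0.18/litre → £6,183.72
27 Feb – 24 Apr 1999: 39,267 litres at £0.91/litre → £35,732.97
25 Apr – 31 Dec 1999: 59,659 litres at £0.23/litre → £13,721.57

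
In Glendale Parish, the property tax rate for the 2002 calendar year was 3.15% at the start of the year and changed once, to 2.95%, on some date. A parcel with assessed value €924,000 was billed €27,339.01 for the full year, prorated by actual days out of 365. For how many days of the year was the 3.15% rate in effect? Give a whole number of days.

Let d = days at the first rate; then 365 − d days at the second rate.
€924,000 × [3.15%·d + 2.95%·(365−d)] / 365 = €27,339.01
Solving gives d = 16, so the new rate took effect on 17 January 2002.

16 days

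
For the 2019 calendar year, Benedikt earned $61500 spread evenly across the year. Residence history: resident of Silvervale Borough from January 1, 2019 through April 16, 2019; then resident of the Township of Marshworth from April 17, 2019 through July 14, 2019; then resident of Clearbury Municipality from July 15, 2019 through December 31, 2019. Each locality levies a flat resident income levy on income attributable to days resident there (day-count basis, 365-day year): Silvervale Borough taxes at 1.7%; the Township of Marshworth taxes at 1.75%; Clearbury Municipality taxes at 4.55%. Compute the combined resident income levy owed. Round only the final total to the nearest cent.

Silvervale Borough, January 1 – April 16, 2019: 106 days → $61500 × 1.7% × 106/365 = $303.6247
The Township of Marshworth, April 17 – July 14, 2019: 89 days → $61500 × 1.75% × 89/365 = $262.4281
Clearbury Municipality, July 15 – December 31, 2019: 170 days → $61500 × 4.55% × 170/365 = $1303.2945
Total = $1869.3473

$1869.35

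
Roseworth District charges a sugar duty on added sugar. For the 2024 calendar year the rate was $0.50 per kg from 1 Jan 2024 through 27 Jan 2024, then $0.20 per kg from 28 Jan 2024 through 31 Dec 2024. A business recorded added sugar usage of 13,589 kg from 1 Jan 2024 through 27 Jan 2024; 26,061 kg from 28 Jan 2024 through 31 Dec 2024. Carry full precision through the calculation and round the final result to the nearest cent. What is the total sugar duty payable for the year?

$12,006.70

1 Jan – 27 Jan 2024: 13,589 kg at $0.50/kg → $6,794.50
28 Jan – 31 Dec 2024: 26,061 kg at $0.20/kg → $5,212.20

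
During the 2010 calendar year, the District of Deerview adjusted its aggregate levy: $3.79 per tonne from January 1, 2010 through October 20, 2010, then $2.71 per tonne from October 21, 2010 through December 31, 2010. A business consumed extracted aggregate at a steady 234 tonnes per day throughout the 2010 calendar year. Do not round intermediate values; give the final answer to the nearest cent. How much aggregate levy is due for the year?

January 1 – October 20, 2010: 293 days × 234 tonnes/day = 68,562 tonnes at $3.79/tonne → $259,849.98
October 21 – December 31, 2010: 72 days × 234 tonnes/day = 16,848 tonnes at $2.71/tonne → $45,658.08

$305,508.06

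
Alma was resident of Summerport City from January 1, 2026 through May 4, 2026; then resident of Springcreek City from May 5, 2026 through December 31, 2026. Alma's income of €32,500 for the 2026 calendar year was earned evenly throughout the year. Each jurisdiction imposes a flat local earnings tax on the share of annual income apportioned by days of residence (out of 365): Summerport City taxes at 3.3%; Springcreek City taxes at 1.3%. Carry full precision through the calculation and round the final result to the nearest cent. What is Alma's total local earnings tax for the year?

€643.32

Summerport City, January 1 – May 4, 2026: 124 days → €32,500 × 3.3% × 124/365 = €364.3562
Springcreek City, May 5 – December 31, 2026: 241 days → €32,500 × 1.3% × 241/365 = €278.9658
Total = €643.3219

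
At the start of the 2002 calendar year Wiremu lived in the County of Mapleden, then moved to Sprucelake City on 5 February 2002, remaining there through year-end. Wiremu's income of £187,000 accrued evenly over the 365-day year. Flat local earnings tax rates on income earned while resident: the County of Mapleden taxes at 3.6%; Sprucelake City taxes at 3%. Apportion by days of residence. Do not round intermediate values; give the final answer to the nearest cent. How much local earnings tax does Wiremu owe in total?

The County of Mapleden, 1 January – 4 February 2002: 35 days → £187,000 × 3.6% × 35/365 = £645.5342
Sprucelake City, 5 February – 31 December 2002: 330 days → £187,000 × 3% × 330/365 = £5,072.0548
Total = £5,717.5890

£5,717.59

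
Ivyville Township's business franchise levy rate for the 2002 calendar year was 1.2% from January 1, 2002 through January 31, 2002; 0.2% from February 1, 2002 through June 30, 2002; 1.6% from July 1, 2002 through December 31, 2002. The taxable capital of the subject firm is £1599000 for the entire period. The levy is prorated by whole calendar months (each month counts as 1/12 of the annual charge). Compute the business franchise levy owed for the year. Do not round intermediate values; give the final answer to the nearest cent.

£15723.50

January 1 – January 31, 2002: 1 month at 1.2% → £1599000 × 1.2% × 1/12 = £1599.0000
February 1 – June 30, 2002: 5 months at 0.2% → £1599000 × 0.2% × 5/12 = £1332.5000
July 1 – December 31, 2002: 6 months at 1.6% → £1599000 × 1.6% × 6/12 = £12792.0000
Total = £15723.5000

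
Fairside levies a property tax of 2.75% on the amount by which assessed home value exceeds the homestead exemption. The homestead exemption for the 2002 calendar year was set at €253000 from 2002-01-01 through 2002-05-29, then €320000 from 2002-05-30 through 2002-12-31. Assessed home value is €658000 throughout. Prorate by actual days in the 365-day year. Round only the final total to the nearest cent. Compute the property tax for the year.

€10047.14

2002-01-01 to 2002-05-29: 149 days, exemption €253000 → (€658000 − €253000) × 2.75% × 149/365 = €4546.5411
2002-05-30 to 2002-12-31: 216 days, exemption €320000 → (€658000 − €320000) × 2.75% × 216/365 = €5500.6027
Total = €10047.1438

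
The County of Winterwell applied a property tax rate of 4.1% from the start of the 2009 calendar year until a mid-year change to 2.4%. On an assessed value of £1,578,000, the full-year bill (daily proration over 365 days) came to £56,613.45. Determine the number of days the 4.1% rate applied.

Let d = days at the first rate; then 365 − d days at the second rate.
£1,578,000 × [4.1%·d + 2.4%·(365−d)] / 365 = £56,613.45
Solving gives d = 255, so the new rate took effect on 13 September 2009.

255 days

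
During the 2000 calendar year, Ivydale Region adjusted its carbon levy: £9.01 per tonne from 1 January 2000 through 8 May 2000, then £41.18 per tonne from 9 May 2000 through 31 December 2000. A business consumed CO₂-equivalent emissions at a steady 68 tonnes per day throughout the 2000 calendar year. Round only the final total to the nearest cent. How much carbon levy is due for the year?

1 January – 8 May 2000: 129 days × 68 tonnes/day = 8,772 tonnes at £9.01/tonne → £79,035.72
9 May – 31 December 2000: 237 days × 68 tonnes/day = 16,116 tonnes at £41.18/tonne → £663,656.88

£742,692.60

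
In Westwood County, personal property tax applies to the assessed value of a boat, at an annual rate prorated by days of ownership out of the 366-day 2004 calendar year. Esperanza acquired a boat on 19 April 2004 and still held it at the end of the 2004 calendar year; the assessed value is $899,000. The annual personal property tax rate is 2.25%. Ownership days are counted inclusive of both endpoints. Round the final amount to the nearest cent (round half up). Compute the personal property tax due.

$14,203.46

Days held (19 April – 31 December 2004): 257 out of 366
Tax = $899,000 × 2.25% × 257/366 = $14,203.4631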